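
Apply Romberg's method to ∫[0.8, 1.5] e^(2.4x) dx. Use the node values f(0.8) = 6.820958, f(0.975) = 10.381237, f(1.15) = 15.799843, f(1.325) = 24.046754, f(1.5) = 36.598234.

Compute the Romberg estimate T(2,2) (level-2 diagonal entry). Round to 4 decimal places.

T(0,0) (trapezoid, 1 panel, h=0.7000): 15.196717
T(1,0) (trapezoid, 2 panels, h=0.3500): 13.128304
T(2,0) (trapezoid, 4 panels, h=0.1750): 12.589050
T(1,1) = 13.128304 + (13.128304 − 15.196717)/3 = 12.438833
T(2,1) = 12.589050 + (12.589050 − 13.128304)/3 = 12.409299
T(2,2) = 12.409299 + (12.409299 − 12.438833)/15 = 12.407330

12.4073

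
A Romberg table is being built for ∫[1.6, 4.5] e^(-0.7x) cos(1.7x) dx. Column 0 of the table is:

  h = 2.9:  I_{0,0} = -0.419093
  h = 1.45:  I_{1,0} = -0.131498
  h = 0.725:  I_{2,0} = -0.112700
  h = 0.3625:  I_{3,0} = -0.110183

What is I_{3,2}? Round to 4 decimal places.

-0.1095

I_{2,1} = -0.112700 + (-0.112700 − (-0.131498))/3 = -0.106434
I_{3,1} = (4·(-0.110183) − (-0.112700)) / 3 = -0.109344
I_{3,2} = -0.109344 + (-0.109344 − (-0.106434))/15 = -0.109538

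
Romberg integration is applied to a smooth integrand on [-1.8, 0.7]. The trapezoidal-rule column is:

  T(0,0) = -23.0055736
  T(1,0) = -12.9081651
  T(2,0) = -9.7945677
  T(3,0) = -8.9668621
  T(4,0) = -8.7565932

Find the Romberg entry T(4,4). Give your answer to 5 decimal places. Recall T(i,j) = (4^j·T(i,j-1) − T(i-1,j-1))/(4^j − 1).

-8.68620

Richardson extrapolation on the trapezoidal column (denominator 4−1=3):
T(1,1) = (4·(-12.9081651) − (-23.0055736)) / 3 = -9.5423623
T(2,1) = (4·(-9.7945677) − (-12.9081651)) / 3 = -8.7567019
T(3,1) = (4·(-8.9668621) − (-9.7945677)) / 3 = -8.6909602
T(4,1) = (4·(-8.7565932) − (-8.9668621)) / 3 = -8.6865036
T(2,2) = -8.7567019 + (-8.7567019 − (-9.5423623))/15 = -8.7043245
T(3,2) = (16·(-8.6909602) − (-8.7567019)) / 15 = -8.6865774
T(4,2) = -8.6865036 + (-8.6865036 − (-8.6909602))/15 = -8.6862065
T(3,3) = (64·(-8.6865774) − (-8.7043245)) / 63 = -8.6862957
T(4,3) = (64·(-8.6862065) − (-8.6865774)) / 63 = -8.6862006
T(4,4) = (256·(-8.6862006) − (-8.6862957)) / 255 = -8.6862002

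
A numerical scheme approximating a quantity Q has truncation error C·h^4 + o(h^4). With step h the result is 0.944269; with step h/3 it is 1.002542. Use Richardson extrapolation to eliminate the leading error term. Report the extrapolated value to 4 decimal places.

1.0033

Extrapolated value = (81·A(h/3) − A(h)) / (81 − 1)
= (81·1.002542 − 0.944269) / 80
= 80.261633 / 80 = 1.003270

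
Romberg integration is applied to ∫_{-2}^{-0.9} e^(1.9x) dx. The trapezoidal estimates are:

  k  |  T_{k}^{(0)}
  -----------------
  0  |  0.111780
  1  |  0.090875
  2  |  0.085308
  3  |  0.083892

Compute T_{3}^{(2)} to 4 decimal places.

0.0834

Richardson extrapolation on the trapezoidal column (denominator 4−1=3):
T_{2}^{(1)} = 0.085308 + (0.085308 − 0.090875)/3 = 0.083452
T_{3}^{(1)} = 0.083892 + (0.083892 − 0.085308)/3 = 0.083420
T_{3}^{(2)} = 0.083420 + (0.083420 − 0.083452)/15 = 0.083418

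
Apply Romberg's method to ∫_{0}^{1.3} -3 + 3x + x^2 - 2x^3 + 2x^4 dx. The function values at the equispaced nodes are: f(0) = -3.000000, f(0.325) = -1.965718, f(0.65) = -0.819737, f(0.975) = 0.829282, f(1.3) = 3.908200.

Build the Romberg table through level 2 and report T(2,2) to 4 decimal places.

T(0,0) (trapezoid, 1 panel, h=1.3000): 0.590330
T(1,0) (trapezoid, 2 panels, h=0.6500): -0.237664
T(2,0) (trapezoid, 4 panels, h=0.3250): -0.488174
T(1,1) = -0.237664 + (-0.237664 − 0.590330)/3 = -0.513662
T(2,1) = -0.488174 + (-0.488174 − (-0.237664))/3 = -0.571677
T(2,2) = -0.571677 + (-0.571677 − (-0.513662))/15 = -0.575545

-0.5755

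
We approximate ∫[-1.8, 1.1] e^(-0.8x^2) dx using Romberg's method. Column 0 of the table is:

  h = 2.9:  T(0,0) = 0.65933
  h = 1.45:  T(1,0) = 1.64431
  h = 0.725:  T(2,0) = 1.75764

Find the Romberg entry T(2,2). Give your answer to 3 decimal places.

1.784

T(1,1) = 1.64431 + (1.64431 − 0.65933)/3 = 1.97264
T(2,1) = (4·1.75764 − 1.64431) / 3 = 1.79542
T(2,2) = (16·1.79542 − 1.97264) / 15 = 1.78361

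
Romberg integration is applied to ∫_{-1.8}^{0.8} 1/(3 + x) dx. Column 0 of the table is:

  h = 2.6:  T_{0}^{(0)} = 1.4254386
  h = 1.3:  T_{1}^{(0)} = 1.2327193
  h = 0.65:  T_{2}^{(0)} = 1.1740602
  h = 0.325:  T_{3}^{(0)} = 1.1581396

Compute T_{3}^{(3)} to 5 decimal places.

1.15271

Richardson extrapolation on the trapezoidal column (denominator 4−1=3):
T_{1}^{(1)} = 1.2327193 + (1.2327193 − 1.4254386)/3 = 1.1684795
T_{2}^{(1)} = (4·1.1740602 − 1.2327193) / 3 = 1.1545072
T_{3}^{(1)} = 1.1581396 + (1.1581396 − 1.1740602)/3 = 1.1528327
T_{2}^{(2)} = (16·1.1545072 − 1.1684795) / 15 = 1.1535757
T_{3}^{(2)} = (16·1.1528327 − 1.1545072) / 15 = 1.1527211
T_{3}^{(3)} = (64·1.1527211 − 1.1535757) / 63 = 1.1527075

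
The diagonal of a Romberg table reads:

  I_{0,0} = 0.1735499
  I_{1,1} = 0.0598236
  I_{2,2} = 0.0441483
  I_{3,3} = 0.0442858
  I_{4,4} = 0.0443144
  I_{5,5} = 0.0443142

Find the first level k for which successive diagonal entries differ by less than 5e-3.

k = 3

|I_{1,1} − I_{0,0}| = 0.1137263 ≥ 5e-3
|I_{2,2} − I_{1,1}| = 0.0156753 ≥ 5e-3
|I_{3,3} − I_{2,2}| = 0.0001375 < 5e-3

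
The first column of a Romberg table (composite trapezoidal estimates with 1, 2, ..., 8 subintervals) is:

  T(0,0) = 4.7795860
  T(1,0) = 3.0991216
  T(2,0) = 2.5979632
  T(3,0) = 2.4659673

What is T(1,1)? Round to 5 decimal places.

2.53897

T(1,1) = 3.0991216 + (3.0991216 − 4.7795860)/3 = 2.5389668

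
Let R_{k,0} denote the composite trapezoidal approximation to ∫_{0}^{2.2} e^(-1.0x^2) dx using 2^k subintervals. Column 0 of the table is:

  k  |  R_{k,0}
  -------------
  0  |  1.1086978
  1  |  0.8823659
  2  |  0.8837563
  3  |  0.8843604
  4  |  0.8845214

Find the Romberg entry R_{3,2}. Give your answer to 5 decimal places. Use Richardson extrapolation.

0.88458

R_{2,1} = 0.8837563 + (0.8837563 − 0.8823659)/3 = 0.8842198
R_{3,1} = (4·0.8843604 − 0.8837563) / 3 = 0.8845618
R_{3,2} = (16·0.8845618 − 0.8842198) / 15 = 0.8845846
(Column j=1 coincides with Simpson's rule on the same nodes.)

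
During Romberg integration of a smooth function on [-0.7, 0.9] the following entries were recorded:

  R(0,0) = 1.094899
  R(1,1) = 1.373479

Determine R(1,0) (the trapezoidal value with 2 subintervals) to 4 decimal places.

From R(1,1) = (4·R(1,0) − R(0,0))/3, solve for R(1,0):
4·R(1,0) = 3·1.373479 + 1.094899 = 5.215336
R(1,0) = 1.303834

1.3038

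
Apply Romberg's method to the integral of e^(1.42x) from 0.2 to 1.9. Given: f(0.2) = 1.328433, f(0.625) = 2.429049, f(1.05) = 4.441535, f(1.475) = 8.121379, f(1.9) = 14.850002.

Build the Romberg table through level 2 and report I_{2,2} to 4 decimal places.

I_{0,0} (trapezoid, 1 panel, h=1.7000): 13.751670
I_{1,0} (trapezoid, 2 panels, h=0.8500): 10.651140
I_{2,0} (trapezoid, 4 panels, h=0.4250): 9.809502
I_{1,1} = 10.651140 + (10.651140 − 13.751670)/3 = 9.617630
I_{2,1} = 9.809502 + (9.809502 − 10.651140)/3 = 9.528956
I_{2,2} = 9.528956 + (9.528956 − 9.617630)/15 = 9.523044

9.5230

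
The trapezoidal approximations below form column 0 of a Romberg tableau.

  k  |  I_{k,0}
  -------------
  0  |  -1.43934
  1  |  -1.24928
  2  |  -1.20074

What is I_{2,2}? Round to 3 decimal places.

-1.184

I_{1,1} = -1.24928 + (-1.24928 − (-1.43934))/3 = -1.18593
I_{2,1} = -1.20074 + (-1.20074 − (-1.24928))/3 = -1.18456
I_{2,2} = -1.18456 + (-1.18456 − (-1.18593))/15 = -1.18447
(Column j=1 coincides with Simpson's rule on the same nodes.)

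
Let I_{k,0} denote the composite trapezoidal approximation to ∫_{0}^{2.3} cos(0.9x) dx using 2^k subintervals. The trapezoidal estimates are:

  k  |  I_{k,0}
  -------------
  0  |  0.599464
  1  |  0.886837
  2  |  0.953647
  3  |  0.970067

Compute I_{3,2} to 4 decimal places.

0.9755

I_{2,1} = (4·0.953647 − 0.886837) / 3 = 0.975917
I_{3,1} = (4·0.970067 − 0.953647) / 3 = 0.975540
I_{3,2} = 0.975540 + (0.975540 − 0.975917)/15 = 0.975515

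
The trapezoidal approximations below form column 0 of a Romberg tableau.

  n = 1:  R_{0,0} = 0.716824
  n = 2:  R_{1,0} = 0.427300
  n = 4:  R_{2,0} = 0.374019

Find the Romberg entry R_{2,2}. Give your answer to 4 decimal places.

0.3580

R_{1,1} = (4·0.427300 − 0.716824) / 3 = 0.330792
R_{2,1} = (4·0.374019 − 0.427300) / 3 = 0.356259
R_{2,2} = 0.356259 + (0.356259 − 0.330792)/15 = 0.357957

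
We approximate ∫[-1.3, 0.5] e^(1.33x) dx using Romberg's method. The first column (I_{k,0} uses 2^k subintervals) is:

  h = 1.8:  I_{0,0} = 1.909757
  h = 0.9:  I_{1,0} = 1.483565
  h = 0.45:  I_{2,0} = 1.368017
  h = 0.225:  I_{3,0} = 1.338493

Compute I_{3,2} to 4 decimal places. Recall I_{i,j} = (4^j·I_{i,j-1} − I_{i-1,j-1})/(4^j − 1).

1.3286

Richardson extrapolation on the trapezoidal column (denominator 4−1=3):
I_{2,1} = 1.368017 + (1.368017 − 1.483565)/3 = 1.329501
I_{3,1} = (4·1.338493 − 1.368017) / 3 = 1.328652
I_{3,2} = (16·1.328652 − 1.329501) / 15 = 1.328595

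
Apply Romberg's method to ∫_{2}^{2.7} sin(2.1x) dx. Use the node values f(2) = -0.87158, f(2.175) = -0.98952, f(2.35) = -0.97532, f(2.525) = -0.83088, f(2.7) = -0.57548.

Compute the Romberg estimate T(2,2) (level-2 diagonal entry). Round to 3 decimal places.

-0.623

T(0,0) (trapezoid, 1 panel, h=0.7000): -0.50647
T(1,0) (trapezoid, 2 panels, h=0.3500): -0.59460
T(2,0) (trapezoid, 4 panels, h=0.1750): -0.61587
T(1,1) = -0.59460 + (-0.59460 − (-0.50647))/3 = -0.62398
T(2,1) = -0.61587 + (-0.61587 − (-0.59460))/3 = -0.62296
T(2,2) = -0.62296 + (-0.62296 − (-0.62398))/15 = -0.62289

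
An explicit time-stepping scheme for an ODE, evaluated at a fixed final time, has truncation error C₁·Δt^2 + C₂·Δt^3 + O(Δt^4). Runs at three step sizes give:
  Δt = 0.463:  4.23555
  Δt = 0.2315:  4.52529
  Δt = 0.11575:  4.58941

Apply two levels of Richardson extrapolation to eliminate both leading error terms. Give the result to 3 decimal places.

4.609

First eliminate the Δt^2 term (factor 2^2 = 4):
  B₁ = (4·4.52529 − 4.23555)/3 = 4.62187
  B₂ = (4·4.58941 − 4.52529)/3 = 4.61078
Then eliminate the Δt^3 term (factor 2^3 = 8):
  (8·4.61078 − 4.62187)/7 = 4.60920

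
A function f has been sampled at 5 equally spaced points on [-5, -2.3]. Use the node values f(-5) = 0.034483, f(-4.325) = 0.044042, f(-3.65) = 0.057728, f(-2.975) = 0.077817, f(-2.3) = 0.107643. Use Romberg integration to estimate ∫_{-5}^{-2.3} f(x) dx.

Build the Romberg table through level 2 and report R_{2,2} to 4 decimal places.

R_{0,0} (trapezoid, 1 panel, h=2.7000): 0.191870
R_{1,0} (trapezoid, 2 panels, h=1.3500): 0.173868
R_{2,0} (trapezoid, 4 panels, h=0.6750): 0.169189
R_{1,1} = 0.173868 + (0.173868 − 0.191870)/3 = 0.167867
R_{2,1} = 0.169189 + (0.169189 − 0.173868)/3 = 0.167629
R_{2,2} = 0.167629 + (0.167629 − 0.167867)/15 = 0.167613

0.1676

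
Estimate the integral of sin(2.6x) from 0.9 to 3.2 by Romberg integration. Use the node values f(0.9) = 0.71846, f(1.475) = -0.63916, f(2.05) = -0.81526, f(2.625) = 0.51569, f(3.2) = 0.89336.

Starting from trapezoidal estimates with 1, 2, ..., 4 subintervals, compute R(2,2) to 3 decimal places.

R(0,0) (trapezoid, 1 panel, h=2.3000): 1.85359
R(1,0) (trapezoid, 2 panels, h=1.1500): -0.01075
R(2,0) (trapezoid, 4 panels, h=0.5750): -0.07637
R(1,1) = -0.01075 + (-0.01075 − 1.85359)/3 = -0.63220
R(2,1) = -0.07637 + (-0.07637 − (-0.01075))/3 = -0.09824
R(2,2) = -0.09824 + (-0.09824 − (-0.63220))/15 = -0.06264

-0.063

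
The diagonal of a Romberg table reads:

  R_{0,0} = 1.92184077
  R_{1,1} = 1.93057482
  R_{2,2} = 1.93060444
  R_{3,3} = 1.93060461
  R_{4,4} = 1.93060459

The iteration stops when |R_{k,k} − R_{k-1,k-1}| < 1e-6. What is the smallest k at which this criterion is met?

|R_{1,1} − R_{0,0}| = 0.00873405 ≥ 1e-6
|R_{2,2} − R_{1,1}| = 0.00002962 ≥ 1e-6
|R_{3,3} − R_{2,2}| = 0.00000017 < 1e-6

k = 3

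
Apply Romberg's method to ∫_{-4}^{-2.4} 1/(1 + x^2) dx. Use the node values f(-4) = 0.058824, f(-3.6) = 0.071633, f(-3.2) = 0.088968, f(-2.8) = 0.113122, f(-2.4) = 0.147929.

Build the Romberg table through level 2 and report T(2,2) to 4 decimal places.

T(0,0) (trapezoid, 1 panel, h=1.6000): 0.165402
T(1,0) (trapezoid, 2 panels, h=0.8000): 0.153876
T(2,0) (trapezoid, 4 panels, h=0.4000): 0.150840
T(1,1) = 0.153876 + (0.153876 − 0.165402)/3 = 0.150034
T(2,1) = 0.150840 + (0.150840 − 0.153876)/3 = 0.149828
T(2,2) = 0.149828 + (0.149828 − 0.150034)/15 = 0.149814

0.1498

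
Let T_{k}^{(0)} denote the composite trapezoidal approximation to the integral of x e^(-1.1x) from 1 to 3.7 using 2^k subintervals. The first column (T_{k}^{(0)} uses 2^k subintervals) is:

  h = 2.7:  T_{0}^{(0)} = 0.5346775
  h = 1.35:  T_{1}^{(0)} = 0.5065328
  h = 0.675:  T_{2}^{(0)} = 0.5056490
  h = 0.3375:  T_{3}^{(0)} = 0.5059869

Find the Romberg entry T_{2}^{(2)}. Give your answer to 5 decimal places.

T_{1}^{(1)} = 0.5065328 + (0.5065328 − 0.5346775)/3 = 0.4971512
T_{2}^{(1)} = 0.5056490 + (0.5056490 − 0.5065328)/3 = 0.5053544
T_{2}^{(2)} = (16·0.5053544 − 0.4971512) / 15 = 0.5059013

0.50590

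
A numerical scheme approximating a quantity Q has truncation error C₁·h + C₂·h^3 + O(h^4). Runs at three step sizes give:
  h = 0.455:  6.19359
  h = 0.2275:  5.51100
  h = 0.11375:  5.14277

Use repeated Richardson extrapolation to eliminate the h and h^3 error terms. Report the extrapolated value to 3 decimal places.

First eliminate the h term (factor 2^1 = 2):
  B₁ = (2·5.51100 − 6.19359)/1 = 4.82841
  B₂ = (2·5.14277 − 5.51100)/1 = 4.77454
Then eliminate the h^3 term (factor 2^3 = 8):
  (8·4.77454 − 4.82841)/7 = 4.76684

4.767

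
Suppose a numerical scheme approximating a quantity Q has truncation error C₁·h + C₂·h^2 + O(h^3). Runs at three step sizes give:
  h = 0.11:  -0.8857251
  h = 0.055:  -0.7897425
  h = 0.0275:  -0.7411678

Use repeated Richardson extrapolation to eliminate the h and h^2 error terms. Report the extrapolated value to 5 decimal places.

First eliminate the h term (factor 2^1 = 2):
  B₁ = (2·(-0.7897425) − (-0.8857251))/1 = -0.6937599
  B₂ = (2·(-0.7411678) − (-0.7897425))/1 = -0.6925931
Then eliminate the h^2 term (factor 2^2 = 4):
  (4·(-0.6925931) − (-0.6937599))/3 = -0.6922042

-0.69220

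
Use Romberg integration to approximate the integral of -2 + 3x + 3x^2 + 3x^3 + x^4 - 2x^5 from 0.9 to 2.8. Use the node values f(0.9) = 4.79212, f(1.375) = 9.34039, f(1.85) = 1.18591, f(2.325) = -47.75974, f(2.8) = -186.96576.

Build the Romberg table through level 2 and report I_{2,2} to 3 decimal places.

I_{0,0} (trapezoid, 1 panel, h=1.9000): -173.06496
I_{1,0} (trapezoid, 2 panels, h=0.9500): -85.40586
I_{2,0} (trapezoid, 4 panels, h=0.4750): -60.95212
I_{1,1} = -85.40586 + (-85.40586 − (-173.06496))/3 = -56.18616
I_{2,1} = -60.95212 + (-60.95212 − (-85.40586))/3 = -52.80087
I_{2,2} = -52.80087 + (-52.80087 − (-56.18616))/15 = -52.57518

-52.575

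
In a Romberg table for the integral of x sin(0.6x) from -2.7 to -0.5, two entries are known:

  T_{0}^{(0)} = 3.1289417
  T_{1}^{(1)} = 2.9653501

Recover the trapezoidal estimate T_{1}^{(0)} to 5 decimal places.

From T_{1}^{(1)} = (4·T_{1}^{(0)} − T_{0}^{(0)})/3, solve for T_{1}^{(0)}:
4·T_{1}^{(0)} = 3·2.9653501 + 3.1289417 = 12.0249920
T_{1}^{(0)} = 3.0062480

3.00625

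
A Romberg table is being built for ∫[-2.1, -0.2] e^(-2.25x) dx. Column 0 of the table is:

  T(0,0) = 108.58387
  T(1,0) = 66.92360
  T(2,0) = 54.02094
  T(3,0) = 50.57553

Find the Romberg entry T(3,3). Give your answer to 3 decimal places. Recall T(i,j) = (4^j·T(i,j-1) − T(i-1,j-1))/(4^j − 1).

T(1,1) = (4·66.92360 − 108.58387) / 3 = 53.03684
T(2,1) = 54.02094 + (54.02094 − 66.92360)/3 = 49.72005
T(3,1) = 50.57553 + (50.57553 − 54.02094)/3 = 49.42706
T(2,2) = 49.72005 + (49.72005 − 53.03684)/15 = 49.49893
T(3,2) = 49.42706 + (49.42706 − 49.72005)/15 = 49.40753
T(3,3) = 49.40753 + (49.40753 − 49.49893)/63 = 49.40608

49.406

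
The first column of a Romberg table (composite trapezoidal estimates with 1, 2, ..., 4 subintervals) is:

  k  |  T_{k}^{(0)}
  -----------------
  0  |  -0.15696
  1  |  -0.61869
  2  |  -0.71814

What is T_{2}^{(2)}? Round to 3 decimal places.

Richardson extrapolation on the trapezoidal column (denominator 4−1=3):
T_{1}^{(1)} = -0.61869 + (-0.61869 − (-0.15696))/3 = -0.77260
T_{2}^{(1)} = -0.71814 + (-0.71814 − (-0.61869))/3 = -0.75129
T_{2}^{(2)} = (16·(-0.75129) − (-0.77260)) / 15 = -0.74987
(Column j=1 coincides with Simpson's rule on the same nodes.)

-0.750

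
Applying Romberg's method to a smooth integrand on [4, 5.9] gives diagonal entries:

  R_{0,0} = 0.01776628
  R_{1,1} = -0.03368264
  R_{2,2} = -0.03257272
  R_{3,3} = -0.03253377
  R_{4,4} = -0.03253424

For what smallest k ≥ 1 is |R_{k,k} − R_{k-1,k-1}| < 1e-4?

|R_{1,1} − R_{0,0}| = 0.05144892 ≥ 1e-4
|R_{2,2} − R_{1,1}| = 0.00110992 ≥ 1e-4
|R_{3,3} − R_{2,2}| = 0.00003895 < 1e-4

k = 3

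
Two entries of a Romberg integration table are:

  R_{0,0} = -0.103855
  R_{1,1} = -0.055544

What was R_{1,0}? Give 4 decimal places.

From R_{1,1} = (4·R_{1,0} − R_{0,0})/3, solve for R_{1,0}:
4·R_{1,0} = 3·(-0.055544) + (-0.103855) = -0.270487
R_{1,0} = -0.067622

-0.0676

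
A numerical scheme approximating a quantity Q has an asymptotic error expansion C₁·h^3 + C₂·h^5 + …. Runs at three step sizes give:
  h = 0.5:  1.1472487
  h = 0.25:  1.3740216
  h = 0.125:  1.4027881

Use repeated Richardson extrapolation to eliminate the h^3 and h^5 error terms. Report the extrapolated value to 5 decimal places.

1.40691

First eliminate the h^3 term (factor 2^3 = 8):
  B₁ = (8·1.3740216 − 1.1472487)/7 = 1.4064177
  B₂ = (8·1.4027881 − 1.3740216)/7 = 1.4068976
Then eliminate the h^5 term (factor 2^5 = 32):
  (32·1.4068976 − 1.4064177)/31 = 1.4069131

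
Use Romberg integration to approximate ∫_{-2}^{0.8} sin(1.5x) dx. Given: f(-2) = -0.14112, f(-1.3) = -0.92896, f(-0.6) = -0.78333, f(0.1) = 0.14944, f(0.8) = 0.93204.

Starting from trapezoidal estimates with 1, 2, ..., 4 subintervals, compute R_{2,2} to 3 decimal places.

-0.896

R_{0,0} (trapezoid, 1 panel, h=2.8000): 1.10729
R_{1,0} (trapezoid, 2 panels, h=1.4000): -0.54302
R_{2,0} (trapezoid, 4 panels, h=0.7000): -0.81717
R_{1,1} = -0.54302 + (-0.54302 − 1.10729)/3 = -1.09312
R_{2,1} = -0.81717 + (-0.81717 − (-0.54302))/3 = -0.90855
R_{2,2} = -0.90855 + (-0.90855 − (-1.09312))/15 = -0.89625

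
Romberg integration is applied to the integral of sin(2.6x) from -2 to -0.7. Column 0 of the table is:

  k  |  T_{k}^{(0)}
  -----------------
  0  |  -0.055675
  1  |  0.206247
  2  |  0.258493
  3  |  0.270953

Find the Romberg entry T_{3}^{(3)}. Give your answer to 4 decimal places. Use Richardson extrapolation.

T_{1}^{(1)} = (4·0.206247 − (-0.055675)) / 3 = 0.293554
T_{2}^{(1)} = 0.258493 + (0.258493 − 0.206247)/3 = 0.275908
T_{3}^{(1)} = (4·0.270953 − 0.258493) / 3 = 0.275106
T_{2}^{(2)} = 0.275908 + (0.275908 − 0.293554)/15 = 0.274732
T_{3}^{(2)} = (16·0.275106 − 0.275908) / 15 = 0.275053
T_{3}^{(3)} = 0.275053 + (0.275053 − 0.274732)/63 = 0.275058
(Column j=1 coincides with Simpson's rule on the same nodes.)

0.2751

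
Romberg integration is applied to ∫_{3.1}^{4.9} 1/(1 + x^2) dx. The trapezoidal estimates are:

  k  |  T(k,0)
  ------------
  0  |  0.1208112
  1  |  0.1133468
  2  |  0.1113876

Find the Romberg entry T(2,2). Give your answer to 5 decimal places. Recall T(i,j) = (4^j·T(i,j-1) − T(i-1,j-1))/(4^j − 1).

Richardson extrapolation on the trapezoidal column (denominator 4−1=3):
T(1,1) = (4·0.1133468 − 0.1208112) / 3 = 0.1108587
T(2,1) = 0.1113876 + (0.1113876 − 0.1133468)/3 = 0.1107345
T(2,2) = (16·0.1107345 − 0.1108587) / 15 = 0.1107262

0.11073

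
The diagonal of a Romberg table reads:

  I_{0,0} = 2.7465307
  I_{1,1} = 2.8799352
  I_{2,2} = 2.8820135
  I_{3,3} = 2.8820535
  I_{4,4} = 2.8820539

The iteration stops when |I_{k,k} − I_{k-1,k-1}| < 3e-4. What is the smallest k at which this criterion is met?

|I_{1,1} − I_{0,0}| = 0.1334045 ≥ 3e-4
|I_{2,2} − I_{1,1}| = 0.0020783 ≥ 3e-4
|I_{3,3} − I_{2,2}| = 0.0000400 < 3e-4

k = 3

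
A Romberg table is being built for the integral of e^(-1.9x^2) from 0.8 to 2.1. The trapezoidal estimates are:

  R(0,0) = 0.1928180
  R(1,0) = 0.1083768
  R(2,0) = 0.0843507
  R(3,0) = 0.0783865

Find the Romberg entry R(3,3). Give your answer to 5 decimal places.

0.07641

R(1,1) = (4·0.1083768 − 0.1928180) / 3 = 0.0802297
R(2,1) = (4·0.0843507 − 0.1083768) / 3 = 0.0763420
R(3,1) = 0.0783865 + (0.0783865 − 0.0843507)/3 = 0.0763984
R(2,2) = (16·0.0763420 − 0.0802297) / 15 = 0.0760828
R(3,2) = 0.0763984 + (0.0763984 − 0.0763420)/15 = 0.0764022
R(3,3) = (64·0.0764022 − 0.0760828) / 63 = 0.0764073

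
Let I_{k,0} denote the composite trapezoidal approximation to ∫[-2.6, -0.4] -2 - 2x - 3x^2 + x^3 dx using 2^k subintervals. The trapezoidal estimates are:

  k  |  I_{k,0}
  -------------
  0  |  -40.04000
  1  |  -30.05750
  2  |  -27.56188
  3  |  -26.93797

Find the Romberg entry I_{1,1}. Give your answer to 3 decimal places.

-26.730

Richardson extrapolation on the trapezoidal column (denominator 4−1=3):
I_{1,1} = -30.05750 + (-30.05750 − (-40.04000))/3 = -26.73000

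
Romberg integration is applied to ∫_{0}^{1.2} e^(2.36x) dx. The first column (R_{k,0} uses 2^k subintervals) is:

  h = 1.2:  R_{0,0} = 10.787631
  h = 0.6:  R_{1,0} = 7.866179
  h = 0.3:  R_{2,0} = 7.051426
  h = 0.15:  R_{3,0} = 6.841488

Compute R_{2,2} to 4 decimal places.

6.7723

R_{1,1} = 7.866179 + (7.866179 − 10.787631)/3 = 6.892362
R_{2,1} = (4·7.051426 − 7.866179) / 3 = 6.779842
R_{2,2} = (16·6.779842 − 6.892362) / 15 = 6.772341
(Column j=1 coincides with Simpson's rule on the same nodes.)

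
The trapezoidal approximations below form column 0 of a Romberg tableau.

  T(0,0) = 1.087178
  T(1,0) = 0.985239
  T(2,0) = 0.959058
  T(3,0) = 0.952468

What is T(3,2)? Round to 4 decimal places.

T(2,1) = (4·0.959058 − 0.985239) / 3 = 0.950331
T(3,1) = 0.952468 + (0.952468 − 0.959058)/3 = 0.950271
T(3,2) = 0.950271 + (0.950271 − 0.950331)/15 = 0.950267
(Column j=1 coincides with Simpson's rule on the same nodes.)

0.9503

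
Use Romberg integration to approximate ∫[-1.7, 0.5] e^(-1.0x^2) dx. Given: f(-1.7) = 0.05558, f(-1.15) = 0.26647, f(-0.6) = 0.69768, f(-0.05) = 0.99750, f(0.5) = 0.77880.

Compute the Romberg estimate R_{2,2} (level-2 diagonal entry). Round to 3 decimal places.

1.336

R_{0,0} (trapezoid, 1 panel, h=2.2000): 0.91782
R_{1,0} (trapezoid, 2 panels, h=1.1000): 1.22636
R_{2,0} (trapezoid, 4 panels, h=0.5500): 1.30836
R_{1,1} = 1.22636 + (1.22636 − 0.91782)/3 = 1.32921
R_{2,1} = 1.30836 + (1.30836 − 1.22636)/3 = 1.33569
R_{2,2} = 1.33569 + (1.33569 − 1.32921)/15 = 1.33612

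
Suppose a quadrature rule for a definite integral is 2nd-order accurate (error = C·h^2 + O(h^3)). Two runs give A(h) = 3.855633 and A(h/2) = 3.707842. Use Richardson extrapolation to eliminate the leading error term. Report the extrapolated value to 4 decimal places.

3.6586

The leading error scales as h^2; refining by a factor of 2 reduces it by 2^2 = 4.
Extrapolated value = (4·A(h/2) − A(h)) / (4 − 1)
= (4·3.707842 − 3.855633) / 3
= 10.975735 / 3 = 3.658578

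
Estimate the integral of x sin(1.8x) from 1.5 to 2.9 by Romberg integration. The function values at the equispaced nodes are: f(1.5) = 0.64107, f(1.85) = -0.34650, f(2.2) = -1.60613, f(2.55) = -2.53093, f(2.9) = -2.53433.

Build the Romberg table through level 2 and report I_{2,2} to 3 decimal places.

-1.938

I_{0,0} (trapezoid, 1 panel, h=1.4000): -1.32528
I_{1,0} (trapezoid, 2 panels, h=0.7000): -1.78693
I_{2,0} (trapezoid, 4 panels, h=0.3500): -1.90057
I_{1,1} = -1.78693 + (-1.78693 − (-1.32528))/3 = -1.94081
I_{2,1} = -1.90057 + (-1.90057 − (-1.78693))/3 = -1.93845
I_{2,2} = -1.93845 + (-1.93845 − (-1.94081))/15 = -1.93829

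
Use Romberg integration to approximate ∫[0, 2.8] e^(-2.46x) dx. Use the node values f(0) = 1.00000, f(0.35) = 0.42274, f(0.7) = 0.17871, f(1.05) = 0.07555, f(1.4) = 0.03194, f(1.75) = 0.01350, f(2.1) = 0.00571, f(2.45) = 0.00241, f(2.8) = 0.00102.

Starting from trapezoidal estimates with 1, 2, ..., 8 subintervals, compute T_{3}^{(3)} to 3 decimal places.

0.406

T_{0}^{(0)} (trapezoid, 1 panel, h=2.8000): 1.40143
T_{1}^{(0)} (trapezoid, 2 panels, h=1.4000): 0.74543
T_{2}^{(0)} (trapezoid, 4 panels, h=0.7000): 0.50181
T_{3}^{(0)} (trapezoid, 8 panels, h=0.3500): 0.43087
T_{1}^{(1)} = 0.74543 + (0.74543 − 1.40143)/3 = 0.52676
T_{2}^{(1)} = 0.50181 + (0.50181 − 0.74543)/3 = 0.42060
T_{3}^{(1)} = 0.43087 + (0.43087 − 0.50181)/3 = 0.40722
T_{2}^{(2)} = 0.42060 + (0.42060 − 0.52676)/15 = 0.41352
T_{3}^{(2)} = 0.40722 + (0.40722 − 0.42060)/15 = 0.40633
T_{3}^{(3)} = 0.40633 + (0.40633 − 0.41352)/63 = 0.40622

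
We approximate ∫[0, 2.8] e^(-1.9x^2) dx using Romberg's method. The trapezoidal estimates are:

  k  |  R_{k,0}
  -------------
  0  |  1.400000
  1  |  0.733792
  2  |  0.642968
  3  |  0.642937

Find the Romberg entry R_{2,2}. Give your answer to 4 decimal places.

0.6194

R_{1,1} = 0.733792 + (0.733792 − 1.400000)/3 = 0.511723
R_{2,1} = (4·0.642968 − 0.733792) / 3 = 0.612693
R_{2,2} = (16·0.612693 − 0.511723) / 15 = 0.619424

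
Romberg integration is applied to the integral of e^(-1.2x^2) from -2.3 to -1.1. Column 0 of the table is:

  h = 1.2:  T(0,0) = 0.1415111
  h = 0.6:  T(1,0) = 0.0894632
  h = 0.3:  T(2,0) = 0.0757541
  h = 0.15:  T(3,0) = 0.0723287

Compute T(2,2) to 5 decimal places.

Richardson extrapolation on the trapezoidal column (denominator 4−1=3):
T(1,1) = 0.0894632 + (0.0894632 − 0.1415111)/3 = 0.0721139
T(2,1) = 0.0757541 + (0.0757541 − 0.0894632)/3 = 0.0711844
T(2,2) = (16·0.0711844 − 0.0721139) / 15 = 0.0711224

0.07112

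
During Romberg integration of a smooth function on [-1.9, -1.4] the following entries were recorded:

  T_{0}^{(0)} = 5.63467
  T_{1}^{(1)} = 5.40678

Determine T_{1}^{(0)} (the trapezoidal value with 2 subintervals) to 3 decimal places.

5.464

From T_{1}^{(1)} = (4·T_{1}^{(0)} − T_{0}^{(0)})/3, solve for T_{1}^{(0)}:
4·T_{1}^{(0)} = 3·5.40678 + 5.63467 = 21.85501
T_{1}^{(0)} = 5.46375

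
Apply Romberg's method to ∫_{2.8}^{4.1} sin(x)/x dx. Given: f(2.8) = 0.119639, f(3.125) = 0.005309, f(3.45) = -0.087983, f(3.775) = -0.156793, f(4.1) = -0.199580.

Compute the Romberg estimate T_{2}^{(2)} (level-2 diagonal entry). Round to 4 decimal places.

T_{0}^{(0)} (trapezoid, 1 panel, h=1.3000): -0.051962
T_{1}^{(0)} (trapezoid, 2 panels, h=0.6500): -0.083170
T_{2}^{(0)} (trapezoid, 4 panels, h=0.3250): -0.090817
T_{1}^{(1)} = -0.083170 + (-0.083170 − (-0.051962))/3 = -0.093573
T_{2}^{(1)} = -0.090817 + (-0.090817 − (-0.083170))/3 = -0.093366
T_{2}^{(2)} = -0.093366 + (-0.093366 − (-0.093573))/15 = -0.093352

-0.0934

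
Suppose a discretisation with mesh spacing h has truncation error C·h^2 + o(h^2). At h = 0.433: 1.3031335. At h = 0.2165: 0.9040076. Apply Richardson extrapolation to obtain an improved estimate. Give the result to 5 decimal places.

The leading error scales as h^2; refining by a factor of 2 reduces it by 2^2 = 4.
Extrapolated value = (4·A(h/2) − A(h)) / (4 − 1)
= (4·0.9040076 − 1.3031335) / 3
= 2.3128969 / 3 = 0.7709656

0.77097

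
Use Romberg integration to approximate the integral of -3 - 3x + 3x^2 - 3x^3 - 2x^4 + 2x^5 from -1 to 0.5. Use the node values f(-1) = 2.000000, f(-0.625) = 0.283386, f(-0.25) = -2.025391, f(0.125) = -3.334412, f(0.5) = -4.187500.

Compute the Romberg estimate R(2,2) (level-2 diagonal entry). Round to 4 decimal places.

R(0,0) (trapezoid, 1 panel, h=1.5000): -1.640625
R(1,0) (trapezoid, 2 panels, h=0.7500): -2.339356
R(2,0) (trapezoid, 4 panels, h=0.3750): -2.313813
R(1,1) = -2.339356 + (-2.339356 − (-1.640625))/3 = -2.572266
R(2,1) = -2.313813 + (-2.313813 − (-2.339356))/3 = -2.305299
R(2,2) = -2.305299 + (-2.305299 − (-2.572266))/15 = -2.287501

-2.2875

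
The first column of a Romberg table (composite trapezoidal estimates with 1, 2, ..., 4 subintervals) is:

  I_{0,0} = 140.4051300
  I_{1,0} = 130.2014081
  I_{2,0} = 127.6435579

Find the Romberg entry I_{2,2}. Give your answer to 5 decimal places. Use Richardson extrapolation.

I_{1,1} = 130.2014081 + (130.2014081 − 140.4051300)/3 = 126.8001675
I_{2,1} = (4·127.6435579 − 130.2014081) / 3 = 126.7909412
I_{2,2} = (16·126.7909412 − 126.8001675) / 15 = 126.7903261

126.79033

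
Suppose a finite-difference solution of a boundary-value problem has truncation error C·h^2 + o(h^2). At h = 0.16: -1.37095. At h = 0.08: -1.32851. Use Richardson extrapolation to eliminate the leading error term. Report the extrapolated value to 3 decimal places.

The leading error scales as h^2; refining by a factor of 2 reduces it by 2^2 = 4.
Extrapolated value = (4·A(h/2) − A(h)) / (4 − 1)
= (4·(-1.32851) − (-1.37095)) / 3
= -3.94309 / 3 = -1.31436

-1.314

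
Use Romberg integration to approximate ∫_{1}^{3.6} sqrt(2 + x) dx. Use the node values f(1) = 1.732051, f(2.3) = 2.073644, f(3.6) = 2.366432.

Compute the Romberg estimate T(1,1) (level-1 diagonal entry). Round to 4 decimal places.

5.3703

T(0,0) (trapezoid, 1 panel, h=2.6000): 5.328028
T(1,0) (trapezoid, 2 panels, h=1.3000): 5.359751
T(1,1) = 5.359751 + (5.359751 − 5.328028)/3 = 5.370325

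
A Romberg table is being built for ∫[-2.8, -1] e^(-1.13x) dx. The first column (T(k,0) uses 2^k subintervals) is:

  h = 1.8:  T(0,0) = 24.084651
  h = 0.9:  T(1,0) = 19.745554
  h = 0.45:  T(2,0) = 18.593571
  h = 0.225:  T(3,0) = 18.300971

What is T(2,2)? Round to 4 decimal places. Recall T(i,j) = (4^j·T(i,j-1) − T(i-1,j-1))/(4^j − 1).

T(1,1) = 19.745554 + (19.745554 − 24.084651)/3 = 18.299188
T(2,1) = (4·18.593571 − 19.745554) / 3 = 18.209577
T(2,2) = (16·18.209577 − 18.299188) / 15 = 18.203603

18.2036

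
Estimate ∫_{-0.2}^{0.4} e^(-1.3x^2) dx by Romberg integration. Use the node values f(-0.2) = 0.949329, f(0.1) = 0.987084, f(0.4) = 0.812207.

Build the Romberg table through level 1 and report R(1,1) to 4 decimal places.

R(0,0) (trapezoid, 1 panel, h=0.6000): 0.528461
R(1,0) (trapezoid, 2 panels, h=0.3000): 0.560356
R(1,1) = 0.560356 + (0.560356 − 0.528461)/3 = 0.570988

0.5710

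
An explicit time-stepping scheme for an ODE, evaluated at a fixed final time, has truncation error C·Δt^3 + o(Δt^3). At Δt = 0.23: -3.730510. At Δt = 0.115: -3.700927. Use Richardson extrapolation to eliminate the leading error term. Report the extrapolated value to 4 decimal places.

Extrapolated value = (8·A(Δt/2) − A(Δt)) / (8 − 1)
= (8·(-3.700927) − (-3.730510)) / 7
= -25.876906 / 7 = -3.696701

-3.6967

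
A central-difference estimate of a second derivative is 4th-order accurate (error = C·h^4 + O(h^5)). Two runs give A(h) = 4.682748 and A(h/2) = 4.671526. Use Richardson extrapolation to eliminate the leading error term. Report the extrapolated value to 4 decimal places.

4.6708

Extrapolated value = (16·A(h/2) − A(h)) / (16 − 1)
= (16·4.671526 − 4.682748) / 15
= 70.061668 / 15 = 4.670778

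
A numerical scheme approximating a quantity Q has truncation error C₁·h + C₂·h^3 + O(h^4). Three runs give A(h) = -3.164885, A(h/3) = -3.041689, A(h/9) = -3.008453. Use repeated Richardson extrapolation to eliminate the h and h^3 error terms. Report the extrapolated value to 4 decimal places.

-2.9923

First eliminate the h term (factor 3^1 = 3):
  B₁ = (3·(-3.041689) − (-3.164885))/2 = -2.980091
  B₂ = (3·(-3.008453) − (-3.041689))/2 = -2.991835
Then eliminate the h^3 term (factor 3^3 = 27):
  (27·(-2.991835) − (-2.980091))/26 = -2.992287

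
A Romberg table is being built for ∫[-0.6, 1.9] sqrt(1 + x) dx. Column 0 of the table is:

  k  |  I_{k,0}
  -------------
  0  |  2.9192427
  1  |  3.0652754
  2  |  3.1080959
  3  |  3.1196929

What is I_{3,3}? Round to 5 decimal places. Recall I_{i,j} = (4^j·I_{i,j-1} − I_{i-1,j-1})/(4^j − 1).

I_{1,1} = (4·3.0652754 − 2.9192427) / 3 = 3.1139530
I_{2,1} = 3.1080959 + (3.1080959 − 3.0652754)/3 = 3.1223694
I_{3,1} = 3.1196929 + (3.1196929 − 3.1080959)/3 = 3.1235586
I_{2,2} = 3.1223694 + (3.1223694 − 3.1139530)/15 = 3.1229305
I_{3,2} = (16·3.1235586 − 3.1223694) / 15 = 3.1236379
I_{3,3} = 3.1236379 + (3.1236379 − 3.1229305)/63 = 3.1236491

3.12365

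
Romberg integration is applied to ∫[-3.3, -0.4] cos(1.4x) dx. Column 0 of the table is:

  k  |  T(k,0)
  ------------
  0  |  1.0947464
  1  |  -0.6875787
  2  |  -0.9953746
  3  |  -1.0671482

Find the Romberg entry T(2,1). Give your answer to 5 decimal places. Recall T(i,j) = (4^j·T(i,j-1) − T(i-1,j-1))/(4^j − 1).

-1.09797

Richardson extrapolation on the trapezoidal column (denominator 4−1=3):
T(2,1) = -0.9953746 + (-0.9953746 − (-0.6875787))/3 = -1.0979732
(Column j=1 coincides with Simpson's rule on the same nodes.)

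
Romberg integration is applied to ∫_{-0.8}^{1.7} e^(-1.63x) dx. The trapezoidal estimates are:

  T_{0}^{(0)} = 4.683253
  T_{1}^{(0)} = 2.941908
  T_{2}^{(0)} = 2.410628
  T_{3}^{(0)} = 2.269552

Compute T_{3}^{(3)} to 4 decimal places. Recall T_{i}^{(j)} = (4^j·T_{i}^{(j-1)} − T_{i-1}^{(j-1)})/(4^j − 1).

Richardson extrapolation on the trapezoidal column (denominator 4−1=3):
T_{1}^{(1)} = (4·2.941908 − 4.683253) / 3 = 2.361460
T_{2}^{(1)} = 2.410628 + (2.410628 − 2.941908)/3 = 2.233535
T_{3}^{(1)} = 2.269552 + (2.269552 − 2.410628)/3 = 2.222527
T_{2}^{(2)} = (16·2.233535 − 2.361460) / 15 = 2.225007
T_{3}^{(2)} = 2.222527 + (2.222527 − 2.233535)/15 = 2.221793
T_{3}^{(3)} = (64·2.221793 − 2.225007) / 63 = 2.221742
(Column j=1 coincides with Simpson's rule on the same nodes.)

2.2217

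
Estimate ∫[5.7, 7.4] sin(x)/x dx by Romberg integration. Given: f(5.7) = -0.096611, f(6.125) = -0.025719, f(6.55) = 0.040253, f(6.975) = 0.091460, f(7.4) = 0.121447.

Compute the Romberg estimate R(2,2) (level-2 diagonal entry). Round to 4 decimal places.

0.0521

R(0,0) (trapezoid, 1 panel, h=1.7000): 0.021111
R(1,0) (trapezoid, 2 panels, h=0.8500): 0.044770
R(2,0) (trapezoid, 4 panels, h=0.4250): 0.050325
R(1,1) = 0.044770 + (0.044770 − 0.021111)/3 = 0.052656
R(2,1) = 0.050325 + (0.050325 − 0.044770)/3 = 0.052177
R(2,2) = 0.052177 + (0.052177 − 0.052656)/15 = 0.052145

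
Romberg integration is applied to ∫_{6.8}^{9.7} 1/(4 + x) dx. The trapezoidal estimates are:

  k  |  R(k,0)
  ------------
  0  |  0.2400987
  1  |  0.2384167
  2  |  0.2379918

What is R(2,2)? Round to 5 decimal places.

0.23785

R(1,1) = (4·0.2384167 − 0.2400987) / 3 = 0.2378560
R(2,1) = (4·0.2379918 − 0.2384167) / 3 = 0.2378502
R(2,2) = (16·0.2378502 − 0.2378560) / 15 = 0.2378498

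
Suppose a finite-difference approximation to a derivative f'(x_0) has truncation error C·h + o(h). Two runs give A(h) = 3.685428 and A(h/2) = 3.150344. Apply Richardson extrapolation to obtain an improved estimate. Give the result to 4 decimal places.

The leading error scales as h; refining by a factor of 2 reduces it by 2^1 = 2.
Extrapolated value = (2·A(h/2) − A(h)) / (2 − 1)
= (2·3.150344 − 3.685428) / 1
= 2.615260 / 1 = 2.615260

2.6153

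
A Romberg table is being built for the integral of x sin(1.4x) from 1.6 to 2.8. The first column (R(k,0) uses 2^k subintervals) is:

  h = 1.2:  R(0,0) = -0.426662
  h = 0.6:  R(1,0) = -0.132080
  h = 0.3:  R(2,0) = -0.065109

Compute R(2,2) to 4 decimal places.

-0.0434

R(1,1) = -0.132080 + (-0.132080 − (-0.426662))/3 = -0.033886
R(2,1) = -0.065109 + (-0.065109 − (-0.132080))/3 = -0.042785
R(2,2) = -0.042785 + (-0.042785 − (-0.033886))/15 = -0.043378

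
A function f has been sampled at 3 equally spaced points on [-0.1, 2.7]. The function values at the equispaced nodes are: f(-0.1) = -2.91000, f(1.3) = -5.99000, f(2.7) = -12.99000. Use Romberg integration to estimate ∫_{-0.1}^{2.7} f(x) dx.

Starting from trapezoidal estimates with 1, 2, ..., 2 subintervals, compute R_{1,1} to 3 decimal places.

R_{0,0} (trapezoid, 1 panel, h=2.8000): -22.26000
R_{1,0} (trapezoid, 2 panels, h=1.4000): -19.51600
R_{1,1} = -19.51600 + (-19.51600 − (-22.26000))/3 = -18.60133

-18.601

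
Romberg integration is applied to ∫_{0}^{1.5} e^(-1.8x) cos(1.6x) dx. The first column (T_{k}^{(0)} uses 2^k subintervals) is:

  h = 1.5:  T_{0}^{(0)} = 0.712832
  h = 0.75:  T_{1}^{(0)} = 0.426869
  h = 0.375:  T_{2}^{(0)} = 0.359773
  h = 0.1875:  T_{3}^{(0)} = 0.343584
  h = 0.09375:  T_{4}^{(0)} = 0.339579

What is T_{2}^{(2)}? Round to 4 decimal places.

Richardson extrapolation on the trapezoidal column (denominator 4−1=3):
T_{1}^{(1)} = 0.426869 + (0.426869 − 0.712832)/3 = 0.331548
T_{2}^{(1)} = (4·0.359773 − 0.426869) / 3 = 0.337408
T_{2}^{(2)} = 0.337408 + (0.337408 − 0.331548)/15 = 0.337799

0.3378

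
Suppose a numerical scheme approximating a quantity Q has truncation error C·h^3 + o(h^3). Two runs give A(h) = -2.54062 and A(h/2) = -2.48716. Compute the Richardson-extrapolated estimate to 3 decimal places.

-2.480

Extrapolated value = (8·A(h/2) − A(h)) / (8 − 1)
= (8·(-2.48716) − (-2.54062)) / 7
= -17.35666 / 7 = -2.47952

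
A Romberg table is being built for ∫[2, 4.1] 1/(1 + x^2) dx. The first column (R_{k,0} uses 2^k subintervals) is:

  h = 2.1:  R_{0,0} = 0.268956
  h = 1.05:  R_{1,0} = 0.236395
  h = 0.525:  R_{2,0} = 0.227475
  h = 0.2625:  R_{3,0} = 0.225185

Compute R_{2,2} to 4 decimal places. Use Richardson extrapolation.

0.2244

Richardson extrapolation on the trapezoidal column (denominator 4−1=3):
R_{1,1} = 0.236395 + (0.236395 − 0.268956)/3 = 0.225541
R_{2,1} = (4·0.227475 − 0.236395) / 3 = 0.224502
R_{2,2} = (16·0.224502 − 0.225541) / 15 = 0.224433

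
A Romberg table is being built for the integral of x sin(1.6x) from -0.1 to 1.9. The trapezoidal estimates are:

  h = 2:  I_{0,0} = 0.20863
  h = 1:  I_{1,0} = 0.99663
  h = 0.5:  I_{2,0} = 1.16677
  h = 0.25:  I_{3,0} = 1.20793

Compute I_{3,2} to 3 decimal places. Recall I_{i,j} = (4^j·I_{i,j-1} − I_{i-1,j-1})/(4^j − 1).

1.222

Richardson extrapolation on the trapezoidal column (denominator 4−1=3):
I_{2,1} = (4·1.16677 − 0.99663) / 3 = 1.22348
I_{3,1} = (4·1.20793 − 1.16677) / 3 = 1.22165
I_{3,2} = 1.22165 + (1.22165 − 1.22348)/15 = 1.22153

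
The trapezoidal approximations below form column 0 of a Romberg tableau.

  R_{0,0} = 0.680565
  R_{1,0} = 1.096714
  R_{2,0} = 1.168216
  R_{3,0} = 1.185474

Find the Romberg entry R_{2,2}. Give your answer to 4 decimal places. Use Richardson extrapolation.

1.1892

Richardson extrapolation on the trapezoidal column (denominator 4−1=3):
R_{1,1} = (4·1.096714 − 0.680565) / 3 = 1.235430
R_{2,1} = (4·1.168216 − 1.096714) / 3 = 1.192050
R_{2,2} = 1.192050 + (1.192050 − 1.235430)/15 = 1.189158
(Column j=1 coincides with Simpson's rule on the same nodes.)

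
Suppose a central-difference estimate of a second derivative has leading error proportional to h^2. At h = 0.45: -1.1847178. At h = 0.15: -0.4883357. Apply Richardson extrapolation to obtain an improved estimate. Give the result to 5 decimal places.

-0.40129

The leading error scales as h^2; refining by a factor of 3 reduces it by 3^2 = 9.
Extrapolated value = (9·A(h/3) − A(h)) / (9 − 1)
= (9·(-0.4883357) − (-1.1847178)) / 8
= -3.2103035 / 8 = -0.4012879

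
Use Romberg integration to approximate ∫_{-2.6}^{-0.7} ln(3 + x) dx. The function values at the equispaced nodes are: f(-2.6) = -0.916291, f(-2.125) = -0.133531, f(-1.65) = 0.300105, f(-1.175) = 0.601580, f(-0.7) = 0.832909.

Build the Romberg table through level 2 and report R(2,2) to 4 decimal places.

R(0,0) (trapezoid, 1 panel, h=1.9000): -0.079213
R(1,0) (trapezoid, 2 panels, h=0.9500): 0.245493
R(2,0) (trapezoid, 4 panels, h=0.4750): 0.345070
R(1,1) = 0.245493 + (0.245493 − (-0.079213))/3 = 0.353728
R(2,1) = 0.345070 + (0.345070 − 0.245493)/3 = 0.378262
R(2,2) = 0.378262 + (0.378262 − 0.353728)/15 = 0.379898

0.3799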